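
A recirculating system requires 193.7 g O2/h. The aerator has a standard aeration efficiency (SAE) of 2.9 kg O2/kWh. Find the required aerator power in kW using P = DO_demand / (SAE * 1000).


SAE in g O2/kWh = 2.9 * 1000 = 2900 g/kWh
P = DO_demand / SAE_g = 193.7 / 2900 = 0.0667931 kW

0.0667931 kW


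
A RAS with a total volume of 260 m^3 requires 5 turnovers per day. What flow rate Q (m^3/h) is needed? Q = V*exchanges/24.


Daily recirculation volume = 260 m^3 * 5 = 1300 m^3/day
Flow rate Q = daily volume / 24 h = 1300 / 24 = 54.1667 m^3/h

54.1667 m^3/h


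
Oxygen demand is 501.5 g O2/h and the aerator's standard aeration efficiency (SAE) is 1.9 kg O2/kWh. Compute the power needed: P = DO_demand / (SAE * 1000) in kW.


SAE in g O2/kWh = 1.9 * 1000 = 1900 g/kWh
P = DO_demand / SAE_g = 501.5 / 1900 = 0.263947 kW

0.263947 kW


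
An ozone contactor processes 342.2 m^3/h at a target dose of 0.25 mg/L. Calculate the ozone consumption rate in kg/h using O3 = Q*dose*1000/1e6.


O3 demand (mg/h) = Q * dose * 1000 = 342.2 * 0.25 * 1000 = 85550 mg/h
Convert mg to kg: 85550 / 1e6 = 0.08555 kg/h

0.08555 kg/h


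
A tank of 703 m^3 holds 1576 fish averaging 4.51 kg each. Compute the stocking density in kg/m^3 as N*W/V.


Total biomass = 1576 fish * 4.51 kg = 7107.76 kg
Density = total biomass / volume = 7107.76 / 703 = 10.1106 kg/m^3

10.1106 kg/m^3


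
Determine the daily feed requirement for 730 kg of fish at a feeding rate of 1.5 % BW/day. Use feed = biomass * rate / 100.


Feeding rate fraction = 1.5% / 100 = 0.015
Daily feed = 730 kg * 0.015 = 10.95 kg/day

10.95 kg/day


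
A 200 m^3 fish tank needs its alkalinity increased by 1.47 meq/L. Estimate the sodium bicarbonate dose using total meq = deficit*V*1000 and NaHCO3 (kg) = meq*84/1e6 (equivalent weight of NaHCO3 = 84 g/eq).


Tank volume in L = 200 m^3 * 1000 = 200000 L
Total meq required = 1.47 meq/L * 200000 L = 294000 meq
NaHCO3 mass = 294000 meq * 84 mg/meq / 1e6 = 24.696 kg

24.696 kg


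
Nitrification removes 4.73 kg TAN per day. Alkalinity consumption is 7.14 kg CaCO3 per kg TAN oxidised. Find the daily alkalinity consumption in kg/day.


Alkalinity factor: 7.14 kg CaCO3 consumed per kg TAN nitrified
alk = 4.73 kg TAN * 7.14 = 33.7722 kg CaCO3/day

33.7722 kg CaCO3/day


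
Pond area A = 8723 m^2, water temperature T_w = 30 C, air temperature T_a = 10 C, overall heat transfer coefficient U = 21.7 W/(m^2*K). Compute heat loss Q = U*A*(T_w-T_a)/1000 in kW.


Temperature difference dT = 30 - 10 = 20 K
Heat loss (W) = U * A * dT = 21.7 * 8723 * 20 = 3785782 W
Convert to kW: 3785782 / 1000 = 3785.782 kW

3785.782 kW


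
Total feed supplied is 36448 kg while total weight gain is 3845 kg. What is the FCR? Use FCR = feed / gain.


FCR = feed consumed / weight gained
FCR = 36448 kg / 3845 kg = 9.47932

9.47932


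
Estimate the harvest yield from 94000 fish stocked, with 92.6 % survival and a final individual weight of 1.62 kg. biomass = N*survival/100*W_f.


Survivors = 94000 * 92.6/100 = 87044 fish
Harvest biomass = survivors * W_f = 87044 * 1.62 = 141011.28 kg

141011.28 kg


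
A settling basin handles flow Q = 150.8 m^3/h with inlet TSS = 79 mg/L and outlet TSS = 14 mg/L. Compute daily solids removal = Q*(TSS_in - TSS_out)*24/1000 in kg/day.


Concentration drop: TSS_in - TSS_out = 79 - 14 = 65 mg/L
Hourly solids removed = Q * dTSS = 150.8 m^3/h * 65 mg/L = 9802 g/h  (m^3/h * mg/L = g/h)
Daily solids removed = 9802 * 24 = 235248 g/day
Convert g to kg: 235248 / 1000 = 235.248 kg/day

235.248 kg/day


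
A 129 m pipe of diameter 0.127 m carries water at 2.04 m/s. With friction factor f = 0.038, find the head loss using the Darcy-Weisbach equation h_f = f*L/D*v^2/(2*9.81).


v^2 = 2.04^2 = 4.1616 m^2/s^2
L/D = 129/0.127 = 1015.748
h_f = f*(L/D)*v^2/(2g) = 0.038 * 1015.748 * 4.1616 / 19.62 = 8.18712 m

8.18712 m


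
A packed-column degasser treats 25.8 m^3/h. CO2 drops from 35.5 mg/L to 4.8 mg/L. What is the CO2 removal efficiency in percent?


CO2_out / CO2_in = 4.8 / 35.5 = 0.13521127
Fraction remaining = 0.13521127
efficiency = (1 - 0.13521127) * 100 = 86.4789 %

86.4789 %


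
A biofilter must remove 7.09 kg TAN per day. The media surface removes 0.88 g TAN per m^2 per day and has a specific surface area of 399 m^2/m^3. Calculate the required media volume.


A = 7.09*1000 / 0.88 = 8056.8182 m^2
V = 8056.8182 / 399 = 20.1925

20.1925 m^3


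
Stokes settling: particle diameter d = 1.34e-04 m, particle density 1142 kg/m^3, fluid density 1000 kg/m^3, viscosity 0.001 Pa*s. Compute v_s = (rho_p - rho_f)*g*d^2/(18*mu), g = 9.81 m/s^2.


Density difference: rho_p - rho_f = 1142 - 1000 = 142 kg/m^3
d^2 = (1.34e-04)^2 = 1.7956e-08 m^2
Numerator = (rho_p - rho_f) * g * d^2 = 142 * 9.81 * 1.7956e-08 = 2.5013067e-05
Denominator = 18 * mu = 18 * 0.001 = 0.018
v_s = 2.5013067e-05 / 0.018 = 0.00138961 m/s
Check: Re = rho_f * v_s * d / mu = 1000 * 0.00138961 * 1.34e-04 / 0.001 = 0.186 < 1, so Stokes' law applies.

0.00138961 m/s


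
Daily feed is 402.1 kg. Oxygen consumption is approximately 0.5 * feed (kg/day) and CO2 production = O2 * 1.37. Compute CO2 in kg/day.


O2 = 402.1 * 0.5 = 201.05
CO2 = 201.05 * 1.37 = 275.4385

275.4385 kg/day


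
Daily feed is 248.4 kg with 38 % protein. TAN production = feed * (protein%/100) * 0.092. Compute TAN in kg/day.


Protein in feed = 248.4 * 38/100 = 94.392 kg/day
TAN = protein * 0.092 = 94.392 * 0.092 = 8.684064 kg/day

8.684064 kg/day


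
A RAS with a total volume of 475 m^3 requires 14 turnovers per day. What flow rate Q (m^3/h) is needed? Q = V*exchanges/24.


Daily recirculation volume = 475 m^3 * 14 = 6650 m^3/day
Flow rate Q = daily volume / 24 h = 6650 / 24 = 277.083 m^3/h

277.083 m^3/h


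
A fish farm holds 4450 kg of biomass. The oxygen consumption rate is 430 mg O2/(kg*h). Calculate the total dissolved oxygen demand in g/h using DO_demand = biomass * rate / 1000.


Total O2 consumption (mg/h) = 4450 kg * 430 mg/(kg*h) = 1913500 mg/h
Convert to g/h: 1913500 / 1000 = 1913.5 g/h

1913.5 g/h


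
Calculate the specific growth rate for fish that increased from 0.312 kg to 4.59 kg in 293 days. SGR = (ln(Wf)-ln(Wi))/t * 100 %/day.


ln(W_f) = ln(4.59) = 1.52388
ln(W_i) = ln(0.312) = -1.1647521
ln(W_f) - ln(W_i) = 1.52388 - -1.1647521 = 2.6886321
SGR = 2.6886321 / 293 * 100 = 0.917622 %/day

0.917622 %/day


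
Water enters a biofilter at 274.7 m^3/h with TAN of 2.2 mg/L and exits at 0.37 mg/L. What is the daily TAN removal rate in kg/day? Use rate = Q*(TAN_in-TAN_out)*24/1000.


Concentration drop: TAN_in - TAN_out = 2.2 - 0.37 = 1.83 mg/L
Hourly TAN removed = Q * dTAN = 274.7 m^3/h * 1.83 mg/L = 502.701 g/h  (m^3/h * mg/L = g/h)
Daily TAN removed = 502.701 * 24 = 12064.824 g/day
Convert to kg/day: 12064.824 / 1000 = 12.064824 kg/day

12.064824 kg/day


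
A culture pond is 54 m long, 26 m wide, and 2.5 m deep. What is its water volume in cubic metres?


Base area = L * W = 54 * 26 = 1404 m^2
Volume = area * depth = 1404 * 2.5 = 3510 m^3

3510 m^3


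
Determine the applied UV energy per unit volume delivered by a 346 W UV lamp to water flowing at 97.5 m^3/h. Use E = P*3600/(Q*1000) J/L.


Energy delivered per hour = 346 W * 3600 s = 1245600 J/h
Volume treated per hour = 97.5 m^3/h * 1000 = 97500 L/h
dose = 1245600 / 97500 = 12.7754 J/L

12.7754 J/L


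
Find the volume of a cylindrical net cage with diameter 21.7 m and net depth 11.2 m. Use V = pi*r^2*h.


r = d/2 = 21.7/2 = 10.85 m
Base area = pi*r^2 = pi*10.85^2 = 369.83614 m^2
Volume = 369.83614 * 11.2 = 4142.16 m^3

4142.16 m^3


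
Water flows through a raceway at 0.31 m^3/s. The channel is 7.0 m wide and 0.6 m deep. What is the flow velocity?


Cross-sectional area = W * d = 7.0 * 0.6 = 4.2 m^2
Velocity = Q / A = 0.31 / 4.2 = 0.0738095 m/s

0.0738095 m/s


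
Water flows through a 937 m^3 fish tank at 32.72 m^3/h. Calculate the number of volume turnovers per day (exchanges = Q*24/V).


Daily flow volume = 32.72 m^3/h * 24 h = 785.28 m^3/day
Exchanges = daily flow / tank volume = 785.28 / 937 = 0.838079 exchanges/day

0.838079 exchanges/day


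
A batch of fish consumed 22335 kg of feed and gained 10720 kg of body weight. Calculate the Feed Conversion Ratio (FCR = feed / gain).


FCR = feed consumed / weight gained
FCR = 22335 kg / 10720 kg = 2.08349

2.08349


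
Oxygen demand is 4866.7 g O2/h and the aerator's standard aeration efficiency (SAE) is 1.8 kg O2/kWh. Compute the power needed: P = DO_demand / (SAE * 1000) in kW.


SAE in g O2/kWh = 1.8 * 1000 = 1800 g/kWh
P = DO_demand / SAE_g = 4866.7 / 1800 = 2.70372 kW

2.70372 kW


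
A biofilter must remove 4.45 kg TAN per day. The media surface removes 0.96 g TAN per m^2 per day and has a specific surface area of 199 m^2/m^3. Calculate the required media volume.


A = 4.45*1000 / 0.96 = 4635.4167 m^2
V = 4635.4167 / 199 = 23.2936

23.2936 m^3


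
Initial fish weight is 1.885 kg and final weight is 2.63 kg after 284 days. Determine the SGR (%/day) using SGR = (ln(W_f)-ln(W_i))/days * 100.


ln(W_f) = ln(2.63) = 0.96698385
ln(W_i) = ln(1.885) = 0.63392782
ln(W_f) - ln(W_i) = 0.96698385 - 0.63392782 = 0.33305603
SGR = 0.33305603 / 284 * 100 = 0.117273 %/day

0.117273 %/day


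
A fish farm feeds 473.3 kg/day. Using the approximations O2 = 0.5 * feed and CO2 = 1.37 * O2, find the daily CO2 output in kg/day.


O2 = 473.3 * 0.5 = 236.65
CO2 = 236.65 * 1.37 = 324.2105

324.2105 kg/day


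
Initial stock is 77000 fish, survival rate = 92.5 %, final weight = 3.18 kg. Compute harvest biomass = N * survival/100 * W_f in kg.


Survivors = 77000 * 92.5/100 = 71225 fish
Harvest biomass = survivors * W_f = 71225 * 3.18 = 226495.5 kg

226495.5 kg


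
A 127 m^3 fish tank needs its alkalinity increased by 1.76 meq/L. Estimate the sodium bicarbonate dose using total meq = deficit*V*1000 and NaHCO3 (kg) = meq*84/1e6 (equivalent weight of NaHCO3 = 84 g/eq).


Tank volume in L = 127 m^3 * 1000 = 127000 L
Total meq required = 1.76 meq/L * 127000 L = 223520 meq
NaHCO3 mass = 223520 meq * 84 mg/meq / 1e6 = 18.7757 kg

18.7757 kg


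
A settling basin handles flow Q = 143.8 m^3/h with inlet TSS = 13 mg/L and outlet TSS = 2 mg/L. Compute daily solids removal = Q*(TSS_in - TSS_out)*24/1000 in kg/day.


Concentration drop: TSS_in - TSS_out = 13 - 2 = 11 mg/L
Hourly solids removed = Q * dTSS = 143.8 m^3/h * 11 mg/L = 1581.8 g/h  (m^3/h * mg/L = g/h)
Daily solids removed = 1581.8 * 24 = 37963.2 g/day
Convert g to kg: 37963.2 / 1000 = 37.9632 kg/day

37.9632 kg/day


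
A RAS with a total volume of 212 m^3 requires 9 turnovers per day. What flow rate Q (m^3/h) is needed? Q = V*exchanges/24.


Daily recirculation volume = 212 m^3 * 9 = 1908 m^3/day
Flow rate Q = daily volume / 24 h = 1908 / 24 = 79.5 m^3/h

79.5 m^3/h


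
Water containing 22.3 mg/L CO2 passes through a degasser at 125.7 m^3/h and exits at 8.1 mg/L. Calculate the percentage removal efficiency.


CO2_out / CO2_in = 8.1 / 22.3 = 0.3632287
Fraction remaining = 0.3632287
efficiency = (1 - 0.3632287) * 100 = 63.6771 %

63.6771 %


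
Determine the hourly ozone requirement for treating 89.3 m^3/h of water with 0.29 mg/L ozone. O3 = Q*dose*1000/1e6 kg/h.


O3 demand (mg/h) = Q * dose * 1000 = 89.3 * 0.29 * 1000 = 25897 mg/h
Convert mg to kg: 25897 / 1e6 = 0.025897 kg/h

0.025897 kg/h


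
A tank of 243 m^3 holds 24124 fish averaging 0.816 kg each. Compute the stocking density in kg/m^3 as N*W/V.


Total biomass = 24124 fish * 0.816 kg = 19685.184 kg
Density = total biomass / volume = 19685.184 / 243 = 81.009 kg/m^3

81.009 kg/m^3


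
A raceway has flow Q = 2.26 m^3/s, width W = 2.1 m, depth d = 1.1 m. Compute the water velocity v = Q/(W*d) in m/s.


Cross-sectional area = W * d = 2.1 * 1.1 = 2.31 m^2
Velocity = Q / A = 2.26 / 2.31 = 0.978355 m/s

0.978355 m/s


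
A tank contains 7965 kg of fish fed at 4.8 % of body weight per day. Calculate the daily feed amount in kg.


Feeding rate fraction = 4.8% / 100 = 0.048
Daily feed = 7965 kg * 0.048 = 382.32 kg/day

382.32 kg/day


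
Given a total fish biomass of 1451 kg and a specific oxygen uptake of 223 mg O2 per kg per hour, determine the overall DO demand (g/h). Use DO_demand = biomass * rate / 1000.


Total O2 consumption (mg/h) = 1451 kg * 223 mg/(kg*h) = 323573 mg/h
Convert to g/h: 323573 / 1000 = 323.573 g/h

323.573 g/h


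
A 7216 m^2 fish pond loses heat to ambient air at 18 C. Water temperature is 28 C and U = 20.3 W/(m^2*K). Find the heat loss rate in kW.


Temperature difference dT = 28 - 18 = 10 K
Heat loss (W) = U * A * dT = 20.3 * 7216 * 10 = 1464848 W
Convert to kW: 1464848 / 1000 = 1464.848 kW

1464.848 kW


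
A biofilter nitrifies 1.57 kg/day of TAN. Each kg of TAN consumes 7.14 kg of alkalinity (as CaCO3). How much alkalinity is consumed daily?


Alkalinity factor: 7.14 kg CaCO3 consumed per kg TAN nitrified
alk = 1.57 kg TAN * 7.14 = 11.2098 kg CaCO3/day

11.2098 kg CaCO3/day


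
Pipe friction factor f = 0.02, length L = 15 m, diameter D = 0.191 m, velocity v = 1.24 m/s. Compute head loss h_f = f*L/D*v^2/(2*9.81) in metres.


v^2 = 1.24^2 = 1.5376 m^2/s^2
L/D = 15/0.191 = 78.534031
h_f = f*(L/D)*v^2/(2g) = 0.02 * 78.534031 * 1.5376 / 19.62 = 0.123093 m

0.123093 m


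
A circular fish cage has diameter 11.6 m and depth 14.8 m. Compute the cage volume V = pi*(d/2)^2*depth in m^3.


r = d/2 = 11.6/2 = 5.8 m
Base area = pi*r^2 = pi*5.8^2 = 105.68318 m^2
Volume = 105.68318 * 14.8 = 1564.11 m^3

1564.11 m^3


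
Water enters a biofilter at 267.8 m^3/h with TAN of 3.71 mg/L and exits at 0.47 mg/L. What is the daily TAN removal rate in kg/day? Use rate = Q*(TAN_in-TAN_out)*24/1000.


Concentration drop: TAN_in - TAN_out = 3.71 - 0.47 = 3.24 mg/L
Hourly TAN removed = Q * dTAN = 267.8 m^3/h * 3.24 mg/L = 867.672 g/h  (m^3/h * mg/L = g/h)
Daily TAN removed = 867.672 * 24 = 20824.128 g/day
Convert to kg/day: 20824.128 / 1000 = 20.824128 kg/day

20.824128 kg/day


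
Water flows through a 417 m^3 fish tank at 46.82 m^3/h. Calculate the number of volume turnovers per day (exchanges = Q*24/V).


Daily flow volume = 46.82 m^3/h * 24 h = 1123.68 m^3/day
Exchanges = daily flow / tank volume = 1123.68 / 417 = 2.69468 exchanges/day

2.69468 exchanges/day


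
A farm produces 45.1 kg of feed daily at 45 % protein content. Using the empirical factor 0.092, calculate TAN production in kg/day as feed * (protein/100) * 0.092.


Protein in feed = 45.1 * 45/100 = 20.295 kg/day
TAN = protein * 0.092 = 20.295 * 0.092 = 1.86714 kg/day

1.86714 kg/day


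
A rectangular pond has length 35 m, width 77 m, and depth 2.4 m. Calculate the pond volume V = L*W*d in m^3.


Base area = L * W = 35 * 77 = 2695 m^2
Volume = area * depth = 2695 * 2.4 = 6468 m^3

6468 m^3


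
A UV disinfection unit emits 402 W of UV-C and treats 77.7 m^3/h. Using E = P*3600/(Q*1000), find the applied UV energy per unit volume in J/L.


Energy delivered per hour = 402 W * 3600 s = 1447200 J/h
Volume treated per hour = 77.7 m^3/h * 1000 = 77700 L/h
dose = 1447200 / 77700 = 18.6255 J/L

18.6255 J/L


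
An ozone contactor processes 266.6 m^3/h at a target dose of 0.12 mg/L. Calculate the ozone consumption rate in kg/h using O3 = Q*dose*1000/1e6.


O3 demand (mg/h) = Q * dose * 1000 = 266.6 * 0.12 * 1000 = 31992 mg/h
Convert mg to kg: 31992 / 1e6 = 0.031992 kg/h

0.031992 kg/h


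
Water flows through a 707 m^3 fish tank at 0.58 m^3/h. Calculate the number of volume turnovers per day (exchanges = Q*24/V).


Daily flow volume = 0.58 m^3/h * 24 h = 13.92 m^3/day
Exchanges = daily flow / tank volume = 13.92 / 707 = 0.0196888 exchanges/day

0.0196888 exchanges/day


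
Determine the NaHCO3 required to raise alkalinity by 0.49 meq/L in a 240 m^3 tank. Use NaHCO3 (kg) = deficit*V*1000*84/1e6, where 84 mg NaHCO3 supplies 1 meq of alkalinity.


Tank volume in L = 240 m^3 * 1000 = 240000 L
Total meq required = 0.49 meq/L * 240000 L = 117600 meq
NaHCO3 mass = 117600 meq * 84 mg/meq / 1e6 = 9.8784 kg

9.8784 kg


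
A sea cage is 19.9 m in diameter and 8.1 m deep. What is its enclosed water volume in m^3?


r = d/2 = 19.9/2 = 9.95 m
Base area = pi*r^2 = pi*9.95^2 = 311.02553 m^2
Volume = 311.02553 * 8.1 = 2519.31 m^3

2519.31 m^3


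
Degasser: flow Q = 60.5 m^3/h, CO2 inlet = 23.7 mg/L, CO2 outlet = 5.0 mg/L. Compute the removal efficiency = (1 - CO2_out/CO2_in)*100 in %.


CO2_out / CO2_in = 5.0 / 23.7 = 0.21097046
Fraction remaining = 0.21097046
efficiency = (1 - 0.21097046) * 100 = 78.903 %

78.903 %


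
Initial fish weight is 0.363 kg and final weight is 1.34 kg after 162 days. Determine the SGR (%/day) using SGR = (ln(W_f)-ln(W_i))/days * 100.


ln(W_f) = ln(1.34) = 0.29266961
ln(W_i) = ln(0.363) = -1.0133524
ln(W_f) - ln(W_i) = 0.29266961 - -1.0133524 = 1.306022
SGR = 1.306022 / 162 * 100 = 0.806186 %/day

0.806186 %/day


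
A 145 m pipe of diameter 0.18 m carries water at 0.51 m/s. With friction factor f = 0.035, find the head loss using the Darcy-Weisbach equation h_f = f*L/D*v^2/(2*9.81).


v^2 = 0.51^2 = 0.2601 m^2/s^2
L/D = 145/0.18 = 805.55556
h_f = f*(L/D)*v^2/(2g) = 0.035 * 805.55556 * 0.2601 / 19.62 = 0.37377 m

0.37377 m


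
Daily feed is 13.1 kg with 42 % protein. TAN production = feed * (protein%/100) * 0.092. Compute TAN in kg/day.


Protein in feed = 13.1 * 42/100 = 5.502 kg/day
TAN = protein * 0.092 = 5.502 * 0.092 = 0.506184 kg/day

0.506184 kg/day


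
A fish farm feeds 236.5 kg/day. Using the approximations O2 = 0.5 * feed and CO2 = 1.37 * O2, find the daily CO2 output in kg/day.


O2 = 236.5 * 0.5 = 118.25
CO2 = 118.25 * 1.37 = 162.0025

162.0025 kg/day


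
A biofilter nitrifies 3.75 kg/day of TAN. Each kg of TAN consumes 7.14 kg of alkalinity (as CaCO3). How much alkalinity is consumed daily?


Alkalinity factor: 7.14 kg CaCO3 consumed per kg TAN nitrified
alk = 3.75 kg TAN * 7.14 = 26.775 kg CaCO3/day

26.775 kg CaCO3/day


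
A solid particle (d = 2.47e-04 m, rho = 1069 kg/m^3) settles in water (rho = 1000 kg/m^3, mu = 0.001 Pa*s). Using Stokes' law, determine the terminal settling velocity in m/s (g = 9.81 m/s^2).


Density difference: rho_p - rho_f = 1069 - 1000 = 69 kg/m^3
d^2 = (2.47e-04)^2 = 6.1009e-08 m^2
Numerator = (rho_p - rho_f) * g * d^2 = 69 * 9.81 * 6.1009e-08 = 4.1296382e-05
Denominator = 18 * mu = 18 * 0.001 = 0.018
v_s = 4.1296382e-05 / 0.018 = 0.00229424 m/s
Check: Re = rho_f * v_s * d / mu = 1000 * 0.00229424 * 2.47e-04 / 0.001 = 0.567 < 1, so Stokes' law applies.

0.00229424 m/s


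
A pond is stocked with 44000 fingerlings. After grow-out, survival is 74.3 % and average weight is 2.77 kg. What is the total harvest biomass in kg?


Survivors = 44000 * 74.3/100 = 32692 fish
Harvest biomass = survivors * W_f = 32692 * 2.77 = 90556.84 kg

90556.84 kg


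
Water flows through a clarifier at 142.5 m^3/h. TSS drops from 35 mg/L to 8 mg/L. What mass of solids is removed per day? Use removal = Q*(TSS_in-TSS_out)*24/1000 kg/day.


Concentration drop: TSS_in - TSS_out = 35 - 8 = 27 mg/L
Hourly solids removed = Q * dTSS = 142.5 m^3/h * 27 mg/L = 3847.5 g/h  (m^3/h * mg/L = g/h)
Daily solids removed = 3847.5 * 24 = 92340 g/day
Convert g to kg: 92340 / 1000 = 92.34 kg/day

92.34 kg/day


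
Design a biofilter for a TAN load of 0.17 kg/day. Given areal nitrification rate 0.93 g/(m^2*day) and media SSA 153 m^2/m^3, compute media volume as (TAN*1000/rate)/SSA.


A = 0.17*1000 / 0.93 = 182.7957 m^2
V = 182.7957 / 153 = 1.19474

1.19474 m^3


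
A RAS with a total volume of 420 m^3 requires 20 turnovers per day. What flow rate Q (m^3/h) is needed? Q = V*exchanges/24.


Daily recirculation volume = 420 m^3 * 20 = 8400 m^3/day
Flow rate Q = daily volume / 24 h = 8400 / 24 = 350 m^3/h

350 m^3/h


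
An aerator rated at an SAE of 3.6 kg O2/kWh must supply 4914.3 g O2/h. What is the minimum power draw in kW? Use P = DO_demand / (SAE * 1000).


SAE in g O2/kWh = 3.6 * 1000 = 3600 g/kWh
P = DO_demand / SAE_g = 4914.3 / 3600 = 1.36508 kW

1.36508 kW


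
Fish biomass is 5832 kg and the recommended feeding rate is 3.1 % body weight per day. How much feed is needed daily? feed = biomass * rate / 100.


Feeding rate fraction = 3.1% / 100 = 0.031
Daily feed = 5832 kg * 0.031 = 180.792 kg/day

180.792 kg/day


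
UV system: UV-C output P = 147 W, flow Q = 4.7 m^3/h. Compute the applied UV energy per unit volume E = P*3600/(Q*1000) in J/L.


Energy delivered per hour = 147 W * 3600 s = 529200 J/h
Volume treated per hour = 4.7 m^3/h * 1000 = 4700 L/h
dose = 529200 / 4700 = 112.596 J/L

112.596 J/L


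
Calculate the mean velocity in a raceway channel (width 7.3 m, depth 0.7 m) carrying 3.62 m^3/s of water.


Cross-sectional area = W * d = 7.3 * 0.7 = 5.11 m^2
Velocity = Q / A = 3.62 / 5.11 = 0.708415 m/s

0.708415 m/s


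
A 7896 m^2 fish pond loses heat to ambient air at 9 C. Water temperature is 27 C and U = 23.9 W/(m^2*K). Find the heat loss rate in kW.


Temperature difference dT = 27 - 9 = 18 K
Heat loss (W) = U * A * dT = 23.9 * 7896 * 18 = 3396859.2 W
Convert to kW: 3396859.2 / 1000 = 3396.8592 kW

3396.8592 kW


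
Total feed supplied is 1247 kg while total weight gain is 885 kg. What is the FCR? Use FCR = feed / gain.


FCR = feed consumed / weight gained
FCR = 1247 kg / 885 kg = 1.40904

1.40904


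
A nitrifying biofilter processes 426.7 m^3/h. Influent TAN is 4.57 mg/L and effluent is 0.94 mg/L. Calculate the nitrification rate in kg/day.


Concentration drop: TAN_in - TAN_out = 4.57 - 0.94 = 3.63 mg/L
Hourly TAN removed = Q * dTAN = 426.7 m^3/h * 3.63 mg/L = 1548.921 g/h  (m^3/h * mg/L = g/h)
Daily TAN removed = 1548.921 * 24 = 37174.104 g/day
Convert to kg/day: 37174.104 / 1000 = 37.174104 kg/day

37.174104 kg/day


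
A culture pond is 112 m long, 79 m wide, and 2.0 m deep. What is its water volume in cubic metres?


Base area = L * W = 112 * 79 = 8848 m^2
Volume = area * depth = 8848 * 2.0 = 17696 m^3

17696 m^3


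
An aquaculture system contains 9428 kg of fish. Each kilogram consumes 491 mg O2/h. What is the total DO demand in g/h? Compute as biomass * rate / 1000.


Total O2 consumption (mg/h) = 9428 kg * 491 mg/(kg*h) = 4629148 mg/h
Convert to g/h: 4629148 / 1000 = 4629.148 g/h

4629.148 g/h


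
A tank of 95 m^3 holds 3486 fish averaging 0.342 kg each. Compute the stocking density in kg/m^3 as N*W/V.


Total biomass = 3486 fish * 0.342 kg = 1192.212 kg
Density = total biomass / volume = 1192.212 / 95 = 12.5496 kg/m^3

12.5496 kg/m^3


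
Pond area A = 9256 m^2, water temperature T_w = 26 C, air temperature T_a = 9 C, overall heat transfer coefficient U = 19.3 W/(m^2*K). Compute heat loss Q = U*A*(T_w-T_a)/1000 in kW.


Temperature difference dT = 26 - 9 = 17 K
Heat loss (W) = U * A * dT = 19.3 * 9256 * 17 = 3036893.6 W
Convert to kW: 3036893.6 / 1000 = 3036.8936 kW

3036.8936 kW


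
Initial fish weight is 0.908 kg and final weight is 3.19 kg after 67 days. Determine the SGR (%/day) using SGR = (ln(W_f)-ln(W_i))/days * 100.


ln(W_f) = ln(3.19) = 1.1600209
ln(W_i) = ln(0.908) = -0.0965109
ln(W_f) - ln(W_i) = 1.1600209 - -0.0965109 = 1.2565318
SGR = 1.2565318 / 67 * 100 = 1.87542 %/day

1.87542 %/day


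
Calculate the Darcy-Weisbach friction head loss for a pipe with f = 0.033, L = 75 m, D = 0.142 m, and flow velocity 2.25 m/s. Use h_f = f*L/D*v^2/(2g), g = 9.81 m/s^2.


v^2 = 2.25^2 = 5.0625 m^2/s^2
L/D = 75/0.142 = 528.16901
h_f = f*(L/D)*v^2/(2g) = 0.033 * 528.16901 * 5.0625 / 19.62 = 4.49731 m

4.49731 m


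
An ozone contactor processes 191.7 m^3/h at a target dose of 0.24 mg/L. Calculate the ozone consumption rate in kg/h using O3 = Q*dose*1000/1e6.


O3 demand (mg/h) = Q * dose * 1000 = 191.7 * 0.24 * 1000 = 46008 mg/h
Convert mg to kg: 46008 / 1e6 = 0.046008 kg/h

0.046008 kg/h


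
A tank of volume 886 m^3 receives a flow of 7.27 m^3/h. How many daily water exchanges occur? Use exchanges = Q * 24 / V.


Daily flow volume = 7.27 m^3/h * 24 h = 174.48 m^3/day
Exchanges = daily flow / tank volume = 174.48 / 886 = 0.19693 exchanges/day

0.19693 exchanges/day


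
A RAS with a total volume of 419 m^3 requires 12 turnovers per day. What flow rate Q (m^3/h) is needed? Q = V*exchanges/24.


Daily recirculation volume = 419 m^3 * 12 = 5028 m^3/day
Flow rate Q = daily volume / 24 h = 5028 / 24 = 209.5 m^3/h

209.5 m^3/h


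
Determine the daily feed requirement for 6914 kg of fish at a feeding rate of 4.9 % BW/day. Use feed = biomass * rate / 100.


Feeding rate fraction = 4.9% / 100 = 0.049
Daily feed = 6914 kg * 0.049 = 338.786 kg/day

338.786 kg/day


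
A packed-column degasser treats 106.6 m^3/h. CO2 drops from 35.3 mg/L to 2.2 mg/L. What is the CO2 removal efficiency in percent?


CO2_out / CO2_in = 2.2 / 35.3 = 0.062322946
Fraction remaining = 0.062322946
efficiency = (1 - 0.062322946) * 100 = 93.7677 %

93.7677 %


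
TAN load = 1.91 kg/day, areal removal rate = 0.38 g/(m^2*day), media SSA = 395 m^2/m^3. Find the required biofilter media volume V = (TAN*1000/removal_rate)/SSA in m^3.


A = 1.91*1000 / 0.38 = 5026.3158 m^2
V = 5026.3158 / 395 = 12.7249

12.7249 m^3


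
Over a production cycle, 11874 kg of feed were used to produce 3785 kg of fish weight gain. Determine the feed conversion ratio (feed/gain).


FCR = feed consumed / weight gained
FCR = 11874 kg / 3785 kg = 3.13712

3.13712


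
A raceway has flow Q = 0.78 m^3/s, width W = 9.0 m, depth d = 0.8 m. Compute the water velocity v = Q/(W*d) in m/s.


Cross-sectional area = W * d = 9.0 * 0.8 = 7.2 m^2
Velocity = Q / A = 0.78 / 7.2 = 0.108333 m/s

0.108333 m/s


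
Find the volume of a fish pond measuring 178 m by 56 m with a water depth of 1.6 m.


Base area = L * W = 178 * 56 = 9968 m^2
Volume = area * depth = 9968 * 1.6 = 15948.8 m^3

15948.8 m^3


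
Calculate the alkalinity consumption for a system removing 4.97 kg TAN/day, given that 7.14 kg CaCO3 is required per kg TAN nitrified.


Alkalinity factor: 7.14 kg CaCO3 consumed per kg TAN nitrified
alk = 4.97 kg TAN * 7.14 = 35.4858 kg CaCO3/day

35.4858 kg CaCO3/day


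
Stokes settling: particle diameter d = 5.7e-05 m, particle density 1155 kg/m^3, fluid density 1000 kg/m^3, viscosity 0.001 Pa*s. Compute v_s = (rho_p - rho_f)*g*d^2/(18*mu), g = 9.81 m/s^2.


Density difference: rho_p - rho_f = 1155 - 1000 = 155 kg/m^3
d^2 = (5.7e-05)^2 = 3.249e-09 m^2
Numerator = (rho_p - rho_f) * g * d^2 = 155 * 9.81 * 3.249e-09 = 4.940267e-06
Denominator = 18 * mu = 18 * 0.001 = 0.018
v_s = 4.940267e-06 / 0.018 = 2.74459e-04 m/s
Check: Re = rho_f * v_s * d / mu = 1000 * 2.74459e-04 * 5.7e-05 / 0.001 = 0.0156 < 1, so Stokes' law applies.

2.74459e-04 m/s


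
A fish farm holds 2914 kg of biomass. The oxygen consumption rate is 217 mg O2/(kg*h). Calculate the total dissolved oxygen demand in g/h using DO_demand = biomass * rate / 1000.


Total O2 consumption (mg/h) = 2914 kg * 217 mg/(kg*h) = 632338 mg/h
Convert to g/h: 632338 / 1000 = 632.338 g/h

632.338 g/h


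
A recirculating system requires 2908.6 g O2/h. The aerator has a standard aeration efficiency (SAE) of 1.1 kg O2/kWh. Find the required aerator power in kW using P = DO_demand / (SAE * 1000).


SAE in g O2/kWh = 1.1 * 1000 = 1100 g/kWh
P = DO_demand / SAE_g = 2908.6 / 1100 = 2.64418 kW

2.64418 kW


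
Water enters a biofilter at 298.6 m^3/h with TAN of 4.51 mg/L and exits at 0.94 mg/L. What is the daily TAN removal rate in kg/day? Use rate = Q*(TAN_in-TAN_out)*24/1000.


Concentration drop: TAN_in - TAN_out = 4.51 - 0.94 = 3.57 mg/L
Hourly TAN removed = Q * dTAN = 298.6 m^3/h * 3.57 mg/L = 1066.002 g/h  (m^3/h * mg/L = g/h)
Daily TAN removed = 1066.002 * 24 = 25584.048 g/day
Convert to kg/day: 25584.048 / 1000 = 25.584048 kg/day

25.584048 kg/day


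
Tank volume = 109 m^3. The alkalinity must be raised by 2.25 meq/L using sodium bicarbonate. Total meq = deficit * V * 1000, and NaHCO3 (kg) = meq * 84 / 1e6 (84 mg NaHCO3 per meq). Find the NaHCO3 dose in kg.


Tank volume in L = 109 m^3 * 1000 = 109000 L
Total meq required = 2.25 meq/L * 109000 L = 245250 meq
NaHCO3 mass = 245250 meq * 84 mg/meq / 1e6 = 20.601 kg

20.601 kg


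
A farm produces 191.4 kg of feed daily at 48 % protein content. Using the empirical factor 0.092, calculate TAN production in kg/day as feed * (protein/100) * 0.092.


Protein in feed = 191.4 * 48/100 = 91.872 kg/day
TAN = protein * 0.092 = 91.872 * 0.092 = 8.452224 kg/day

8.452224 kg/day


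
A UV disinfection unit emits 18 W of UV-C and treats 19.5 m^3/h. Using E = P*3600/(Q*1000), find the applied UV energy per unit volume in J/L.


Energy delivered per hour = 18 W * 3600 s = 64800 J/h
Volume treated per hour = 19.5 m^3/h * 1000 = 19500 L/h
dose = 64800 / 19500 = 3.32308 J/L

3.32308 J/L


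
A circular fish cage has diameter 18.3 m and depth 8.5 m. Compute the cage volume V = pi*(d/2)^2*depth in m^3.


r = d/2 = 18.3/2 = 9.15 m
Base area = pi*r^2 = pi*9.15^2 = 263.02199 m^2
Volume = 263.02199 * 8.5 = 2235.69 m^3

2235.69 m^3


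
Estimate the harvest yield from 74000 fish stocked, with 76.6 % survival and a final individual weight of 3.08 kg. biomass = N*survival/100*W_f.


Survivors = 74000 * 76.6/100 = 56684 fish
Harvest biomass = survivors * W_f = 56684 * 3.08 = 174586.72 kg

174586.72 kg


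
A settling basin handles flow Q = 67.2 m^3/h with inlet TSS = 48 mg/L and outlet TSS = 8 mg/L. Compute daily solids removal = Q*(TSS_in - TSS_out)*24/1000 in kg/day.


Concentration drop: TSS_in - TSS_out = 48 - 8 = 40 mg/L
Hourly solids removed = Q * dTSS = 67.2 m^3/h * 40 mg/L = 2688 g/h  (m^3/h * mg/L = g/h)
Daily solids removed = 2688 * 24 = 64512 g/day
Convert g to kg: 64512 / 1000 = 64.512 kg/day

64.512 kg/day


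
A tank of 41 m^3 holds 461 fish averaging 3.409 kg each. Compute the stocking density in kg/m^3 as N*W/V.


Total biomass = 461 fish * 3.409 kg = 1571.549 kg
Density = total biomass / volume = 1571.549 / 41 = 38.3305 kg/m^3

38.3305 kg/m^3


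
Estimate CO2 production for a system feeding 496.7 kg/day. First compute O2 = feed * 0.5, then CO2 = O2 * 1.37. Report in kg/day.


O2 = 496.7 * 0.5 = 248.35
CO2 = 248.35 * 1.37 = 340.2395

340.2395 kg/day


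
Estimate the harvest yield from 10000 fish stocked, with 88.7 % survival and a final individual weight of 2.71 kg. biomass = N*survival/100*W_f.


Survivors = 10000 * 88.7/100 = 8870 fish
Harvest biomass = survivors * W_f = 8870 * 2.71 = 24037.7 kg

24037.7 kg


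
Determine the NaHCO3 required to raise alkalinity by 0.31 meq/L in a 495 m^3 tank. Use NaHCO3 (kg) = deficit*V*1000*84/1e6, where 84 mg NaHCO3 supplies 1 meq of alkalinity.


Tank volume in L = 495 m^3 * 1000 = 495000 L
Total meq required = 0.31 meq/L * 495000 L = 153450 meq
NaHCO3 mass = 153450 meq * 84 mg/meq / 1e6 = 12.8898 kg

12.8898 kg


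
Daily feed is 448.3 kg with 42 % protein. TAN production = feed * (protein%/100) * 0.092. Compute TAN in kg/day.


Protein in feed = 448.3 * 42/100 = 188.286 kg/day
TAN = protein * 0.092 = 188.286 * 0.092 = 17.322312 kg/day

17.322312 kg/day


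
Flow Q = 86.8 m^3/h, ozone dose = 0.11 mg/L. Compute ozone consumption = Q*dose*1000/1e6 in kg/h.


O3 demand (mg/h) = Q * dose * 1000 = 86.8 * 0.11 * 1000 = 9548 mg/h
Convert mg to kg: 9548 / 1e6 = 0.009548 kg/h

0.009548 kg/h


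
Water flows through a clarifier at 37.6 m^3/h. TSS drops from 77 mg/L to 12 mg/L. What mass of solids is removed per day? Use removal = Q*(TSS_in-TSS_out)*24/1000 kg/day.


Concentration drop: TSS_in - TSS_out = 77 - 12 = 65 mg/L
Hourly solids removed = Q * dTSS = 37.6 m^3/h * 65 mg/L = 2444 g/h  (m^3/h * mg/L = g/h)
Daily solids removed = 2444 * 24 = 58656 g/day
Convert g to kg: 58656 / 1000 = 58.656 kg/day

58.656 kg/day


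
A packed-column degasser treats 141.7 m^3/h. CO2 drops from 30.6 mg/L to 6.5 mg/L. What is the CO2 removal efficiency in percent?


CO2_out / CO2_in = 6.5 / 30.6 = 0.2124183
Fraction remaining = 0.2124183
efficiency = (1 - 0.2124183) * 100 = 78.7582 %

78.7582 %


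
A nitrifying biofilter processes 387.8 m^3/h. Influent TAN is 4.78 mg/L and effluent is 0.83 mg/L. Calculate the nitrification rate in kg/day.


Concentration drop: TAN_in - TAN_out = 4.78 - 0.83 = 3.95 mg/L
Hourly TAN removed = Q * dTAN = 387.8 m^3/h * 3.95 mg/L = 1531.81 g/h  (m^3/h * mg/L = g/h)
Daily TAN removed = 1531.81 * 24 = 36763.44 g/day
Convert to kg/day: 36763.44 / 1000 = 36.76344 kg/day

36.76344 kg/day


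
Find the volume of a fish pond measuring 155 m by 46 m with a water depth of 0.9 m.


Base area = L * W = 155 * 46 = 7130 m^2
Volume = area * depth = 7130 * 0.9 = 6417 m^3

6417 m^3


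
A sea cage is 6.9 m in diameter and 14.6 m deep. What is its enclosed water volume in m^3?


r = d/2 = 6.9/2 = 3.45 m
Base area = pi*r^2 = pi*3.45^2 = 37.392807 m^2
Volume = 37.392807 * 14.6 = 545.935 m^3

545.935 m^3


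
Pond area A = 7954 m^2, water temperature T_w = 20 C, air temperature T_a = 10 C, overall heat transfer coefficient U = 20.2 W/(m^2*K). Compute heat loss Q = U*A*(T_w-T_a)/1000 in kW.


Temperature difference dT = 20 - 10 = 10 K
Heat loss (W) = U * A * dT = 20.2 * 7954 * 10 = 1606708 W
Convert to kW: 1606708 / 1000 = 1606.708 kW

1606.708 kW


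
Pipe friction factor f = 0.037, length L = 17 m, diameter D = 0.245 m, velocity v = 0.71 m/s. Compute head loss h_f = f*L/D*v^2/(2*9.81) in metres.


v^2 = 0.71^2 = 0.5041 m^2/s^2
L/D = 17/0.245 = 69.387755
h_f = f*(L/D)*v^2/(2g) = 0.037 * 69.387755 * 0.5041 / 19.62 = 0.0659633 m

0.0659633 m


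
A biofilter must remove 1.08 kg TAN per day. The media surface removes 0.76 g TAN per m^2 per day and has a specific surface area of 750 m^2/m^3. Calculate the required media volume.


A = 1.08*1000 / 0.76 = 1421.0526 m^2
V = 1421.0526 / 750 = 1.89474

1.89474 m^3


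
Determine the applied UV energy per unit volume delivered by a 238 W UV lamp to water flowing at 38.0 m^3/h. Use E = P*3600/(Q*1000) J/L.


Energy delivered per hour = 238 W * 3600 s = 856800 J/h
Volume treated per hour = 38.0 m^3/h * 1000 = 38000 L/h
dose = 856800 / 38000 = 22.5474 J/L

22.5474 J/L


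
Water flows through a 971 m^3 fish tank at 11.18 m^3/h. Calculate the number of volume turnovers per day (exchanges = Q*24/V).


Daily flow volume = 11.18 m^3/h * 24 h = 268.32 m^3/day
Exchanges = daily flow / tank volume = 268.32 / 971 = 0.276334 exchanges/day

0.276334 exchanges/day


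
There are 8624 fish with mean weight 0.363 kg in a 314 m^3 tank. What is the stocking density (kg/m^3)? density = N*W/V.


Total biomass = 8624 fish * 0.363 kg = 3130.512 kg
Density = total biomass / volume = 3130.512 / 314 = 9.96978 kg/m^3

9.96978 kg/m^3


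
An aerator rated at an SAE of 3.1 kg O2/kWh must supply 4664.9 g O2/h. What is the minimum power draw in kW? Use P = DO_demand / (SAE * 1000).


SAE in g O2/kWh = 3.1 * 1000 = 3100 g/kWh
P = DO_demand / SAE_g = 4664.9 / 3100 = 1.50481 kW

1.50481 kW


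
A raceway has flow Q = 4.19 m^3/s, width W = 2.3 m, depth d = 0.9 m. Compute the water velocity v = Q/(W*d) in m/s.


Cross-sectional area = W * d = 2.3 * 0.9 = 2.07 m^2
Velocity = Q / A = 4.19 / 2.07 = 2.02415 m/s

2.02415 m/s


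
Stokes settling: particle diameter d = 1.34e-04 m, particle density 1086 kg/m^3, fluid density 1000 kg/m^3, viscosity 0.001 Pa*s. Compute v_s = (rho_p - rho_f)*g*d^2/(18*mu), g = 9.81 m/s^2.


Density difference: rho_p - rho_f = 1086 - 1000 = 86 kg/m^3
d^2 = (1.34e-04)^2 = 1.7956e-08 m^2
Numerator = (rho_p - rho_f) * g * d^2 = 86 * 9.81 * 1.7956e-08 = 1.5148759e-05
Denominator = 18 * mu = 18 * 0.001 = 0.018
v_s = 1.5148759e-05 / 0.018 = 8.41598e-04 m/s
Check: Re = rho_f * v_s * d / mu = 1000 * 8.41598e-04 * 1.34e-04 / 0.001 = 0.113 < 1, so Stokes' law applies.

8.41598e-04 m/s


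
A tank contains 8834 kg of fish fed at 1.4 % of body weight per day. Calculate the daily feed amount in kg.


Feeding rate fraction = 1.4% / 100 = 0.014
Daily feed = 8834 kg * 0.014 = 123.676 kg/day

123.676 kg/day


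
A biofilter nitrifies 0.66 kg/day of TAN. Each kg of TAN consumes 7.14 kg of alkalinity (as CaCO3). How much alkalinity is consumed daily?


Alkalinity factor: 7.14 kg CaCO3 consumed per kg TAN nitrified
alk = 0.66 kg TAN * 7.14 = 4.7124 kg CaCO3/day

4.7124 kg CaCO3/day


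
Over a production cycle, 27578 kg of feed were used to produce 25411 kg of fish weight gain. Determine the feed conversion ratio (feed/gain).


FCR = feed consumed / weight gained
FCR = 27578 kg / 25411 kg = 1.08528

1.08528


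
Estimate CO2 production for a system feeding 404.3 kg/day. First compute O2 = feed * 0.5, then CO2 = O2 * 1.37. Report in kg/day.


O2 = 404.3 * 0.5 = 202.15
CO2 = 202.15 * 1.37 = 276.9455

276.9455 kg/day


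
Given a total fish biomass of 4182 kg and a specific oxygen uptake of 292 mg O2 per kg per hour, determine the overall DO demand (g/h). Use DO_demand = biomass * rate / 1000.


Total O2 consumption (mg/h) = 4182 kg * 292 mg/(kg*h) = 1221144 mg/h
Convert to g/h: 1221144 / 1000 = 1221.144 g/h

1221.144 g/h


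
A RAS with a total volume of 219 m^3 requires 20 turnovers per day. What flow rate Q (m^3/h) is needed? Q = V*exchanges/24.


Daily recirculation volume = 219 m^3 * 20 = 4380 m^3/day
Flow rate Q = daily volume / 24 h = 4380 / 24 = 182.5 m^3/h

182.5 m^3/h


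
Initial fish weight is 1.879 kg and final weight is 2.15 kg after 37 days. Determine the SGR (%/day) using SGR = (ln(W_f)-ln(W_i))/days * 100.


ln(W_f) = ln(2.15) = 0.76546784
ln(W_i) = ln(1.879) = 0.63073972
ln(W_f) - ln(W_i) = 0.76546784 - 0.63073972 = 0.13472812
SGR = 0.13472812 / 37 * 100 = 0.36413 %/day

0.36413 %/day


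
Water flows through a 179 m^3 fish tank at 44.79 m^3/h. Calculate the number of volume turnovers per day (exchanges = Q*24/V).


Daily flow volume = 44.79 m^3/h * 24 h = 1074.96 m^3/day
Exchanges = daily flow / tank volume = 1074.96 / 179 = 6.00536 exchanges/day

6.00536 exchanges/day


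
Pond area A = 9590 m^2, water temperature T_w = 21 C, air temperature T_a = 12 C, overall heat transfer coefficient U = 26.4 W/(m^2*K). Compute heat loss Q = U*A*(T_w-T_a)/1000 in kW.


Temperature difference dT = 21 - 12 = 9 K
Heat loss (W) = U * A * dT = 26.4 * 9590 * 9 = 2278584 W
Convert to kW: 2278584 / 1000 = 2278.584 kW

2278.584 kW


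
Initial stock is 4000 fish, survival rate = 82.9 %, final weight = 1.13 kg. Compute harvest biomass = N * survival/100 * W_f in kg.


Survivors = 4000 * 82.9/100 = 3316 fish
Harvest biomass = survivors * W_f = 3316 * 1.13 = 3747.08 kg

3747.08 kg


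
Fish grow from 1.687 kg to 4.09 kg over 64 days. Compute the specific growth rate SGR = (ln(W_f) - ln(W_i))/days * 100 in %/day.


ln(W_f) = ln(4.09) = 1.408545
ln(W_i) = ln(1.687) = 0.5229518
ln(W_f) - ln(W_i) = 1.408545 - 0.5229518 = 0.8855932
SGR = 0.8855932 / 64 * 100 = 1.38374 %/day

1.38374 %/day


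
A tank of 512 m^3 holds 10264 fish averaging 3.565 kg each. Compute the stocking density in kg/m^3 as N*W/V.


Total biomass = 10264 fish * 3.565 kg = 36591.16 kg
Density = total biomass / volume = 36591.16 / 512 = 71.4671 kg/m^3

71.4671 kg/m^3


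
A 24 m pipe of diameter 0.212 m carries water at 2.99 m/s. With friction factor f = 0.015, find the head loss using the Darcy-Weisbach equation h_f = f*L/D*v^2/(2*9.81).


v^2 = 2.99^2 = 8.9401 m^2/s^2
L/D = 24/0.212 = 113.20755
h_f = f*(L/D)*v^2/(2g) = 0.015 * 113.20755 * 8.9401 / 19.62 = 0.773767 m

0.773767 m


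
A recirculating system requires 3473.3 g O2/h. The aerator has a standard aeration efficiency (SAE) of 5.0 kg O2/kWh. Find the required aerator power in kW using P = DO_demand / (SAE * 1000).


SAE in g O2/kWh = 5.0 * 1000 = 5000 g/kWh
P = DO_demand / SAE_g = 3473.3 / 5000 = 0.69466 kW

0.69466 kW


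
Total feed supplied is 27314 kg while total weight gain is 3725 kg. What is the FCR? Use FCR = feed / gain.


FCR = feed consumed / weight gained
FCR = 27314 kg / 3725 kg = 7.33262

7.33262
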